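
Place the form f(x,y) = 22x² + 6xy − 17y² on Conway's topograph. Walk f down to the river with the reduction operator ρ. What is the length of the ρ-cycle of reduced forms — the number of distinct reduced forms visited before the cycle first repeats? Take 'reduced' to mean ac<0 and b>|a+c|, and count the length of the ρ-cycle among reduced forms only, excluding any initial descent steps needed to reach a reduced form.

D = 1532, ⌊√D⌋ = 39
river: ρ → (-17,28,11)
river: ρ → (11,38,-2)
river: ρ → (-2,38,11)
river: ρ → (11,28,-17)
river: ρ → (-17,6,22)
river: ρ → (22,38,-1)
river: ρ → (-1,38,22)
river: ρ → (22,6,-17)
ρ-cycle length = 8 (tail of 0 descent steps not counted)

8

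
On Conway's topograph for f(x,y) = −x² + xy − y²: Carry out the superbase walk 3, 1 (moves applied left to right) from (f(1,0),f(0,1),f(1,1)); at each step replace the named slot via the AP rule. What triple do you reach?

start (-1,-1,-1) = (f(1,0),f(0,1),f(1,1))
replace slot 3: 2·((-1)+(-1)) − (-1) = -3 → (-1,-1,-3)
replace slot 1: 2·((-1)+(-3)) − (-1) = -7 → (-7,-1,-3)

-7,-1,-3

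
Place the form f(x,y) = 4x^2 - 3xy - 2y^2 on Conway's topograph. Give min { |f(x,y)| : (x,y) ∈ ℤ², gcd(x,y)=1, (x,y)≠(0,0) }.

descent: ρ → (-2,3,4)  [lands on river]
river: ρ → (4,5,-1)
river: ρ → (-1,5,4)
river: ρ → (4,3,-2)
river: ρ → (-2,5,2)
river: ρ → (2,3,-4)
river: ρ → (-4,5,1)
river: ρ → (1,5,-4)
river: ρ → (-4,3,2)
river: ρ → (2,5,-2)
closes: descent 1, river 10
min |a| on river = 1

1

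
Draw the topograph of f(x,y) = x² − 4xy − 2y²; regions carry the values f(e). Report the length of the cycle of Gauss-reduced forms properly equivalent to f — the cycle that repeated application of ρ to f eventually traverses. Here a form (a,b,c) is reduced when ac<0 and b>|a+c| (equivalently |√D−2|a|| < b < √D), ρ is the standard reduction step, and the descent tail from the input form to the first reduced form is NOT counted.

D = 24, ⌊√D⌋ = 4
descent: ρ → (-2,4,1)  [lands on river]
river: ρ → (1,4,-2)
ρ-cycle length = 2 (tail of 1 descent step not counted)

2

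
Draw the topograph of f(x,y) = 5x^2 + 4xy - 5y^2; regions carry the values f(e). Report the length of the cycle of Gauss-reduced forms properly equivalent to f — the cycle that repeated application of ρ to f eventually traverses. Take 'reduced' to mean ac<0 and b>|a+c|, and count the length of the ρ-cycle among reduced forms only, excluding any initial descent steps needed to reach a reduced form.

D = 116, ⌊√D⌋ = 10
river: ρ → (-5,6,4)
river: ρ → (4,10,-1)
river: ρ → (-1,10,4)
river: ρ → (4,6,-5)
river: ρ → (-5,4,5)
river: ρ → (5,6,-4)
river: ρ → (-4,10,1)
river: ρ → (1,10,-4)
river: ρ → (-4,6,5)
river: ρ → (5,4,-5)
ρ-cycle length = 10 (tail of 0 descent steps not counted)

10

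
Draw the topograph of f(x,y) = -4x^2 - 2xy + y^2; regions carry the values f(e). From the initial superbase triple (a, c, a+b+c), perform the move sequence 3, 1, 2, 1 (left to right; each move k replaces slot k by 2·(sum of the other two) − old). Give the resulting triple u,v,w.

start (-4,1,-5) = (f(1,0),f(0,1),f(1,1))
replace slot 3: 2·((-4)+1) − (-5) = -1 → (-4,1,-1)
replace slot 1: 2·(1+(-1)) − (-4) = 4 → (4,1,-1)
replace slot 2: 2·(4+(-1)) − 1 = 5 → (4,5,-1)
replace slot 1: 2·(5+(-1)) − 4 = 4 → (4,5,-1)

4,5,-1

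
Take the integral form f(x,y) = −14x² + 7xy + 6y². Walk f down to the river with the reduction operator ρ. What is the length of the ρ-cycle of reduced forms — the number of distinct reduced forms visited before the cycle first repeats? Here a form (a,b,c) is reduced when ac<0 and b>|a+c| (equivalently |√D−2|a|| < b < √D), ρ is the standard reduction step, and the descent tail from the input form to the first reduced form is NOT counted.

D = 385, ⌊√D⌋ = 19
descent: ρ → (6,17,-4)  [lands on river]
river: ρ → (-4,15,10)
river: ρ → (10,5,-9)
river: ρ → (-9,13,6)
river: ρ → (6,11,-11)
river: ρ → (-11,11,6)
river: ρ → (6,13,-9)
river: ρ → (-9,5,10)
river: ρ → (10,15,-4)
river: ρ → (-4,17,6)
river: ρ → (6,19,-1)
river: ρ → (-1,19,6)
ρ-cycle length = 12 (tail of 1 descent step not counted)

12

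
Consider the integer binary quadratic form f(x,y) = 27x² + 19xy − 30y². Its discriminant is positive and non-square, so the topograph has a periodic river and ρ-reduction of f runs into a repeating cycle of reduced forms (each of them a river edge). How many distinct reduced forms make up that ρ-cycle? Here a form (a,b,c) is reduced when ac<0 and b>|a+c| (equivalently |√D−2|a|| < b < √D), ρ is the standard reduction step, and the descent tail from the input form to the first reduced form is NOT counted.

D = 3601, ⌊√D⌋ = 60
river: ρ → (-30,41,16)
river: ρ → (16,55,-9)
river: ρ → (-9,53,22)
river: ρ → (22,35,-27)
river: ρ → (-27,19,30)
river: ρ → (30,41,-16)
river: ρ → (-16,55,9)
river: ρ → (9,53,-22)
river: ρ → (-22,35,27)
river: ρ → (27,19,-30)
ρ-cycle length = 10 (tail of 0 descent steps not counted)

10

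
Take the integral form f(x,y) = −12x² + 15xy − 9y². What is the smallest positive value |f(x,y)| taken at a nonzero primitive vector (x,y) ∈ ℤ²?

translate: b→9 (≡-15 mod 24), so (12,-15,9)→(12,9,6)
flip: (12,9,6)→(6,-9,12)
translate: b→3 (≡-9 mod 12), so (6,-9,12)→(6,3,9)
reduced (well bottom): (6,3,9) with a≤c, −a<b≤a
well minimum |f| = |-6| = 6 (negative-definite)

6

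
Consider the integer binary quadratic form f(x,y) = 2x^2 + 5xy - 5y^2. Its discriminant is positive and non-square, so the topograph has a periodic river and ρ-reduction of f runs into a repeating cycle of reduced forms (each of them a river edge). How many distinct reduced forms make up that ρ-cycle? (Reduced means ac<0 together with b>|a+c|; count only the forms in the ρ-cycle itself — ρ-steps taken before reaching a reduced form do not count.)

D = 65, ⌊√D⌋ = 8
river: ρ → (-5,5,2)
river: ρ → (2,7,-2)
river: ρ → (-2,5,5)
river: ρ → (5,5,-2)
river: ρ → (-2,7,2)
river: ρ → (2,5,-5)
ρ-cycle length = 6 (tail of 0 descent steps not counted)

6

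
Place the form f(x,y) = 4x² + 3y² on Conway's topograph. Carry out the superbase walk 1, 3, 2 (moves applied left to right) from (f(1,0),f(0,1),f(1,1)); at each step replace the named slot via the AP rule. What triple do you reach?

start (4,3,7) = (f(1,0),f(0,1),f(1,1))
replace slot 1: 2·(3+7) − 4 = 16 → (16,3,7)
replace slot 3: 2·(16+3) − 7 = 31 → (16,3,31)
replace slot 2: 2·(16+31) − 3 = 91 → (16,91,31)

16,91,31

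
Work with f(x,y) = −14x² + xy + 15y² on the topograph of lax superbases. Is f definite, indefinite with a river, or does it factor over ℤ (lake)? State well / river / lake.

D = b²−4ac = 1² − 4·(-14)·15 = 841
D = 29² is a perfect square ⇒ form factors over ℤ ⇒ lakes

lake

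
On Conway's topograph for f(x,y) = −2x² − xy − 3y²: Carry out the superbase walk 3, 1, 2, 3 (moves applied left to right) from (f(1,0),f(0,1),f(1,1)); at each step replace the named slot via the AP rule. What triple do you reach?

start (-2,-3,-6) = (f(1,0),f(0,1),f(1,1))
replace slot 3: 2·((-2)+(-3)) − (-6) = -4 → (-2,-3,-4)
replace slot 1: 2·((-3)+(-4)) − (-2) = -12 → (-12,-3,-4)
replace slot 2: 2·((-12)+(-4)) − (-3) = -29 → (-12,-29,-4)
replace slot 3: 2·((-12)+(-29)) − (-4) = -78 → (-12,-29,-78)

-12,-29,-78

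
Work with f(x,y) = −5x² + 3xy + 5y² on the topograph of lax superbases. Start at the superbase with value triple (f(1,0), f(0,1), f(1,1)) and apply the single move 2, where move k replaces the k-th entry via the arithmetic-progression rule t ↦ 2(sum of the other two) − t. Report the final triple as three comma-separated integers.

start (-5,5,3) = (f(1,0),f(0,1),f(1,1))
replace slot 2: 2·((-5)+3) − 5 = -9 → (-5,-9,3)

-5,-9,3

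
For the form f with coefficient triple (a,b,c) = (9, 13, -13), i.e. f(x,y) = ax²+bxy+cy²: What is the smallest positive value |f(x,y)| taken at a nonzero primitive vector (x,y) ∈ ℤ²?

river: ρ → (-13,13,9)
river: ρ → (9,23,-3)
river: ρ → (-3,25,1)
river: ρ → (1,25,-3)
river: ρ → (-3,23,9)
river: ρ → (9,13,-13)
closes: descent 0, river 6
min |a| on river = 1

1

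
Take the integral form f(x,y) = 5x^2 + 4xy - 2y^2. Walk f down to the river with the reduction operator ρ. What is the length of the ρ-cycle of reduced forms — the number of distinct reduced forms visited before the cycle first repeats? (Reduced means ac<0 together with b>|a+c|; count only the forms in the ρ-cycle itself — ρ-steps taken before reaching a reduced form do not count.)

D = 56, ⌊√D⌋ = 7
river: ρ → (-2,4,5)
river: ρ → (5,6,-1)
river: ρ → (-1,6,5)
river: ρ → (5,4,-2)
ρ-cycle length = 4 (tail of 0 descent steps not counted)

4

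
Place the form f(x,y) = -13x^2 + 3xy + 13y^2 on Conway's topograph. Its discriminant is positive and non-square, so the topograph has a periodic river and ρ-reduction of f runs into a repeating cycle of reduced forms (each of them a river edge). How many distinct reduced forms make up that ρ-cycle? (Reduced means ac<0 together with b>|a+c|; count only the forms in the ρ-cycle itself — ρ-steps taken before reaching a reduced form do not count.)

D = 685, ⌊√D⌋ = 26
river: ρ → (13,23,-3)
river: ρ → (-3,25,5)
river: ρ → (5,25,-3)
river: ρ → (-3,23,13)
river: ρ → (13,3,-13)
river: ρ → (-13,23,3)
river: ρ → (3,25,-5)
river: ρ → (-5,25,3)
river: ρ → (3,23,-13)
river: ρ → (-13,3,13)
ρ-cycle length = 10 (tail of 0 descent steps not counted)

10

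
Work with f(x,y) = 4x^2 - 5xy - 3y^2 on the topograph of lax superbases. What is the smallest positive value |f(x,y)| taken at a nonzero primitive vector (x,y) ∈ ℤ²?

descent: ρ → (-3,5,4)  [lands on river]
river: ρ → (4,3,-4)
river: ρ → (-4,5,3)
river: ρ → (3,7,-2)
river: ρ → (-2,5,6)
river: ρ → (6,7,-1)
river: ρ → (-1,7,6)
river: ρ → (6,5,-2)
river: ρ → (-2,7,3)
river: ρ → (3,5,-4)
river: ρ → (-4,3,4)
river: ρ → (4,5,-3)
river: ρ → (-3,7,2)
river: ρ → (2,5,-6)
river: ρ → (-6,7,1)
river: ρ → (1,7,-6)
river: ρ → (-6,5,2)
river: ρ → (2,7,-3)
closes: descent 1, river 18
min |a| on river = 1

1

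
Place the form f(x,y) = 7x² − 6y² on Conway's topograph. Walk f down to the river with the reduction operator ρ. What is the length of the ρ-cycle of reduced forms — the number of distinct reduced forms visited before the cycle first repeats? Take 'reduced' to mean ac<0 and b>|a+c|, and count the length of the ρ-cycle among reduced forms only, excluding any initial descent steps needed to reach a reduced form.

D = 168, ⌊√D⌋ = 12
descent: ρ → (-6,12,1)  [lands on river]
river: ρ → (1,12,-6)
ρ-cycle length = 2 (tail of 1 descent step not counted)

2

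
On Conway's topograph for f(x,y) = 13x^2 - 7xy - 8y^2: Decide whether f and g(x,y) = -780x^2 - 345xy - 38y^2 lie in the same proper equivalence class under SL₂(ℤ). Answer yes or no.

D₁ = 465, D₂ = 465
river cycle of f (length 10): (-8, 7, 13), (13, 19, -2), (-2, 21, 3), (3, 21, -2), (-2, 19, 13), (13, 7, -8), (-8, 9, 12), (12, 15, -5), (-5, 15, 12), (12, 9, -8)
river cycle of g (length 10): (-5, 15, 12), (12, 9, -8), (-8, 7, 13), (13, 19, -2), (-2, 21, 3), (3, 21, -2), (-2, 19, 13), (13, 7, -8), (-8, 9, 12), (12, 15, -5)
cycles coincide ⇒ equivalent

yes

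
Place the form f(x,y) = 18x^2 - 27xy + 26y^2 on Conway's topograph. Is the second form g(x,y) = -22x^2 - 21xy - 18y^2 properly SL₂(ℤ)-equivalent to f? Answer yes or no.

D₁ = -1143, D₂ = -1143
f: translate: b→9 (≡-27 mod 36), so (18,-27,26)→(18,9,17)
f: flip: (18,9,17)→(17,-9,18)
f: reduced (well bottom): (17,-9,18) with a≤c, −a<b≤a
g is negative-definite; reduce −g:
−g: flip: (22,21,18)→(18,-21,22)
−g: translate: b→15 (≡-21 mod 36), so (18,-21,22)→(18,15,19)
−g: reduced (well bottom): (18,15,19) with a≤c, −a<b≤a
flip sign back: reduced form of g is (-18,-15,-19)
reduced forms (17, -9, 18) vs (-18, -15, -19) ⇒ inequivalent

no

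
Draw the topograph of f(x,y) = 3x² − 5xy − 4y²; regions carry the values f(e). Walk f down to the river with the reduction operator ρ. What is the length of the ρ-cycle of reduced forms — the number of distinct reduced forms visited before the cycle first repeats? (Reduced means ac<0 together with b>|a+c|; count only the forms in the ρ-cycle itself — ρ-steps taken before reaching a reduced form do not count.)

D = 73, ⌊√D⌋ = 8
descent: ρ → (-4,5,3)  [lands on river]
river: ρ → (3,7,-2)
river: ρ → (-2,5,6)
river: ρ → (6,7,-1)
river: ρ → (-1,7,6)
river: ρ → (6,5,-2)
river: ρ → (-2,7,3)
river: ρ → (3,5,-4)
river: ρ → (-4,3,4)
river: ρ → (4,5,-3)
river: ρ → (-3,7,2)
river: ρ → (2,5,-6)
river: ρ → (-6,7,1)
river: ρ → (1,7,-6)
river: ρ → (-6,5,2)
river: ρ → (2,7,-3)
river: ρ → (-3,5,4)
river: ρ → (4,3,-4)
ρ-cycle length = 18 (tail of 1 descent step not counted)

18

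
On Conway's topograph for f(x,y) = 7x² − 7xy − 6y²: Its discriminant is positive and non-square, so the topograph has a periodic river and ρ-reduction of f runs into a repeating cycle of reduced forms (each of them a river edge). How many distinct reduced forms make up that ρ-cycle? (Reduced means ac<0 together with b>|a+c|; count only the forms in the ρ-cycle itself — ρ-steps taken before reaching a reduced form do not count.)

D = 217, ⌊√D⌋ = 14
descent: ρ → (-6,7,7)  [lands on river]
river: ρ → (7,7,-6)
river: ρ → (-6,5,8)
river: ρ → (8,11,-3)
river: ρ → (-3,13,4)
river: ρ → (4,11,-6)
river: ρ → (-6,13,2)
river: ρ → (2,11,-12)
river: ρ → (-12,13,1)
river: ρ → (1,13,-12)
river: ρ → (-12,11,2)
river: ρ → (2,13,-6)
river: ρ → (-6,11,4)
river: ρ → (4,13,-3)
river: ρ → (-3,11,8)
river: ρ → (8,5,-6)
ρ-cycle length = 16 (tail of 1 descent step not counted)

16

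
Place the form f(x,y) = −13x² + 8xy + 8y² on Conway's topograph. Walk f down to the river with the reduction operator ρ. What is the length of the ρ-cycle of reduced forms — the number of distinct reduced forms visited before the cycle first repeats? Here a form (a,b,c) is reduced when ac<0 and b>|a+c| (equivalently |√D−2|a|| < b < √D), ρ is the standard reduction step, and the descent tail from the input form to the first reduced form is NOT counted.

D = 480, ⌊√D⌋ = 21
river: ρ → (8,8,-13)
river: ρ → (-13,18,3)
river: ρ → (3,18,-13)
river: ρ → (-13,8,8)
ρ-cycle length = 4 (tail of 0 descent steps not counted)

4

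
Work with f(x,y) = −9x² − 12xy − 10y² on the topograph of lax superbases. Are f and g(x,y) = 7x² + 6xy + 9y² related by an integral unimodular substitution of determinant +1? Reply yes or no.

D₁ = -216, D₂ = -216
f is negative-definite; reduce −f:
−f: translate: b→-6 (≡12 mod 18), so (9,12,10)→(9,-6,7)
−f: flip: (9,-6,7)→(7,6,9)
−f: reduced (well bottom): (7,6,9) with a≤c, −a<b≤a
flip sign back: reduced form of f is (-7,-6,-9)
g: reduced (well bottom): (7,6,9) with a≤c, −a<b≤a
reduced forms (-7, -6, -9) vs (7, 6, 9) ⇒ inequivalent

no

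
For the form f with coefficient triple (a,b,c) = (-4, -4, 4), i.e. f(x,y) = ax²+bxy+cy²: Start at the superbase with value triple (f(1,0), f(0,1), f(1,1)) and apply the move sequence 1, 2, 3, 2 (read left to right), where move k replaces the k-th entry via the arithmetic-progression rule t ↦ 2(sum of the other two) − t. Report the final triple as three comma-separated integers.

start (-4,4,-4) = (f(1,0),f(0,1),f(1,1))
replace slot 1: 2·(4+(-4)) − (-4) = 4 → (4,4,-4)
replace slot 2: 2·(4+(-4)) − 4 = -4 → (4,-4,-4)
replace slot 3: 2·(4+(-4)) − (-4) = 4 → (4,-4,4)
replace slot 2: 2·(4+4) − (-4) = 20 → (4,20,4)

4,20,4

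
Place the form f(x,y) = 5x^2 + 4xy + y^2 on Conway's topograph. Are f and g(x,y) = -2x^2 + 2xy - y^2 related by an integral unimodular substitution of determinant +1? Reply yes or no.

D₁ = -4, D₂ = -4
f: flip: (5,4,1)→(1,-4,5)
f: translate: b→0 (≡-4 mod 2), so (1,-4,5)→(1,0,1)
f: reduced (well bottom): (1,0,1) with a≤c, −a<b≤a
g is negative-definite; reduce −g:
−g: translate: b→2 (≡-2 mod 4), so (2,-2,1)→(2,2,1)
−g: flip: (2,2,1)→(1,-2,2)
−g: translate: b→0 (≡-2 mod 2), so (1,-2,2)→(1,0,1)
−g: reduced (well bottom): (1,0,1) with a≤c, −a<b≤a
flip sign back: reduced form of g is (-1,0,-1)
reduced forms (1, 0, 1) vs (-1, 0, -1) ⇒ inequivalent

no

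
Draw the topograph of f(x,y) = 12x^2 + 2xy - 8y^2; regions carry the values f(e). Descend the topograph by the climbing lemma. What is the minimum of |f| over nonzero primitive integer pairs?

descent: ρ → (-8,14,6)  [lands on river]
river: ρ → (6,10,-12)
river: ρ → (-12,14,4)
river: ρ → (4,18,-4)
river: ρ → (-4,14,12)
river: ρ → (12,10,-6)
river: ρ → (-6,14,8)
river: ρ → (8,18,-2)
river: ρ → (-2,18,8)
river: ρ → (8,14,-6)
river: ρ → (-6,10,12)
river: ρ → (12,14,-4)
river: ρ → (-4,18,4)
river: ρ → (4,14,-12)
river: ρ → (-12,10,6)
river: ρ → (6,14,-8)
river: ρ → (-8,18,2)
river: ρ → (2,18,-8)
closes: descent 1, river 18
min |a| on river = 2

2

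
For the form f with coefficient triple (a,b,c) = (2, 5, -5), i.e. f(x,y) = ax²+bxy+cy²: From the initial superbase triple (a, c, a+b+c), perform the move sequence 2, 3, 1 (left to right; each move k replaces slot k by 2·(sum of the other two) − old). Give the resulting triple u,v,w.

start (2,-5,2) = (f(1,0),f(0,1),f(1,1))
replace slot 2: 2·(2+2) − (-5) = 13 → (2,13,2)
replace slot 3: 2·(2+13) − 2 = 28 → (2,13,28)
replace slot 1: 2·(13+28) − 2 = 80 → (80,13,28)

80,13,28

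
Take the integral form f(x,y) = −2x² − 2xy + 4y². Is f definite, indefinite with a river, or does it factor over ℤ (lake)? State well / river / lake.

D = b²−4ac = (-2)² − 4·(-2)·4 = 36
D = 6² is a perfect square ⇒ form factors over ℤ ⇒ lakes

lake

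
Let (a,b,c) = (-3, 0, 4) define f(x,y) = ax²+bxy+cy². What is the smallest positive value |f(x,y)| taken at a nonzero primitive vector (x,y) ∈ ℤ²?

descent: ρ → (4,0,-3)
descent: ρ → (-3,6,1)  [lands on river]
river: ρ → (1,6,-3)
closes: descent 2, river 2
min |a| on river = 1

1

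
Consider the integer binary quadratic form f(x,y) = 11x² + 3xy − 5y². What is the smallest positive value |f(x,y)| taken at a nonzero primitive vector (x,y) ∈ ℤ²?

descent: ρ → (-5,7,9)  [lands on river]
river: ρ → (9,11,-3)
river: ρ → (-3,13,5)
river: ρ → (5,7,-9)
river: ρ → (-9,11,3)
river: ρ → (3,13,-5)
closes: descent 1, river 6
min |a| on river = 3

3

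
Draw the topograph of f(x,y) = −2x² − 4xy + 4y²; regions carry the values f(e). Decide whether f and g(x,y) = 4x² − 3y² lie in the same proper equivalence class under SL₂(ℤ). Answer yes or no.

D₁ = 48, D₂ = 48
river cycle of f (length 2): (4, 4, -2), (-2, 4, 4)
river cycle of g (length 2): (-3, 6, 1), (1, 6, -3)
cycles differ ⇒ inequivalent

no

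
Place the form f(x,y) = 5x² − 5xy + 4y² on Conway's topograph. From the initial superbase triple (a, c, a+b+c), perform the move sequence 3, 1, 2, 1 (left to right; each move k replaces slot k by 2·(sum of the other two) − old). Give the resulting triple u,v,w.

start (5,4,4) = (f(1,0),f(0,1),f(1,1))
replace slot 3: 2·(5+4) − 4 = 14 → (5,4,14)
replace slot 1: 2·(4+14) − 5 = 31 → (31,4,14)
replace slot 2: 2·(31+14) − 4 = 86 → (31,86,14)
replace slot 1: 2·(86+14) − 31 = 169 → (169,86,14)

169,86,14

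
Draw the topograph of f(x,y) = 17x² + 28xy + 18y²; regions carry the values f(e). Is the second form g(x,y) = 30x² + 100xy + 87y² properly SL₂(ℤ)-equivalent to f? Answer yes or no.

D₁ = -440, D₂ = -440
f: translate: b→-6 (≡28 mod 34), so (17,28,18)→(17,-6,7)
f: flip: (17,-6,7)→(7,6,17)
f: reduced (well bottom): (7,6,17) with a≤c, −a<b≤a
g: translate: b→-20 (≡100 mod 60), so (30,100,87)→(30,-20,7)
g: flip: (30,-20,7)→(7,20,30)
g: translate: b→6 (≡20 mod 14), so (7,20,30)→(7,6,17)
g: reduced (well bottom): (7,6,17) with a≤c, −a<b≤a
reduced forms (7, 6, 17) vs (7, 6, 17) ⇒ equivalent

yes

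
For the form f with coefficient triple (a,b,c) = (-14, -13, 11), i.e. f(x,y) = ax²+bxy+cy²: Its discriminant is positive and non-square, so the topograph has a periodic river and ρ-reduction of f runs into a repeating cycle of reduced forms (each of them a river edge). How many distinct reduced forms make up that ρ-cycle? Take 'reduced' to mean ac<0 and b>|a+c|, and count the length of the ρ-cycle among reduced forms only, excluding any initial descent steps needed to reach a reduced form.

D = 785, ⌊√D⌋ = 28
descent: ρ → (11,13,-14)  [lands on river]
river: ρ → (-14,15,10)
river: ρ → (10,25,-4)
river: ρ → (-4,23,16)
river: ρ → (16,9,-11)
river: ρ → (-11,13,14)
river: ρ → (14,15,-10)
river: ρ → (-10,25,4)
river: ρ → (4,23,-16)
river: ρ → (-16,9,11)
ρ-cycle length = 10 (tail of 1 descent step not counted)

10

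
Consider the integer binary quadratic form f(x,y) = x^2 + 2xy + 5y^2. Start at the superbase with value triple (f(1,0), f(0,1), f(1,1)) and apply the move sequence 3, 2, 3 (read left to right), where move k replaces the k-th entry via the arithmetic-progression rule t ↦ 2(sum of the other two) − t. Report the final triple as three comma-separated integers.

start (1,5,8) = (f(1,0),f(0,1),f(1,1))
replace slot 3: 2·(1+5) − 8 = 4 → (1,5,4)
replace slot 2: 2·(1+4) − 5 = 5 → (1,5,4)
replace slot 3: 2·(1+5) − 4 = 8 → (1,5,8)

1,5,8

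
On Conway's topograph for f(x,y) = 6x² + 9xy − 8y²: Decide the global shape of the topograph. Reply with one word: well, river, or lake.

D = b²−4ac = 9² − 4·6·(-8) = 273
D > 0 non-square ⇒ indefinite ⇒ periodic river

river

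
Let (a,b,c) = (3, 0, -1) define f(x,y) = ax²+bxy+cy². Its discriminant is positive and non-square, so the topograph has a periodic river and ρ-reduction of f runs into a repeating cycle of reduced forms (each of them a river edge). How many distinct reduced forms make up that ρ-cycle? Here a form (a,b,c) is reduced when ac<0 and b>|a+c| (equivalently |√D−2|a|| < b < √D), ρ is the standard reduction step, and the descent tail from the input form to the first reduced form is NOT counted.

D = 12, ⌊√D⌋ = 3
descent: ρ → (-1,2,2)  [lands on river]
river: ρ → (2,2,-1)
ρ-cycle length = 2 (tail of 1 descent step not counted)

2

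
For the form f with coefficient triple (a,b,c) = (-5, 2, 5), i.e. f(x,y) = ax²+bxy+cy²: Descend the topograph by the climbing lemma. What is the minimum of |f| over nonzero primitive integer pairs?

river: ρ → (5,8,-2)
river: ρ → (-2,8,5)
river: ρ → (5,2,-5)
river: ρ → (-5,8,2)
river: ρ → (2,8,-5)
river: ρ → (-5,2,5)
closes: descent 0, river 6
min |a| on river = 2

2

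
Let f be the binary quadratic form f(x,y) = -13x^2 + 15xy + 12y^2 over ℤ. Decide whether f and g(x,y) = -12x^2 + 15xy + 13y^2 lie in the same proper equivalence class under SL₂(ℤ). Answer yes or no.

D₁ = 849, D₂ = 849
river cycle of f (length 34): (12, 9, -16), (-16, 23, 5), (5, 27, -6), (-6, 21, 17), (17, 13, -10), (-10, 27, 3), (3, 27, -10), (-10, 13, 17), (17, 21, -6), (-6, 27, 5), … (24 more)
river cycle of g (length 34): (13, 11, -14), (-14, 17, 10), (10, 23, -8), (-8, 25, 7), (7, 17, -20), (-20, 23, 4), (4, 25, -14), (-14, 3, 15), (15, 27, -2), (-2, 29, 1), … (24 more)
cycles differ ⇒ inequivalent

no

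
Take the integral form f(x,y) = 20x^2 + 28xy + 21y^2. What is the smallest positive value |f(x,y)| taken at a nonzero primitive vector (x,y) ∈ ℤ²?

translate: b→-12 (≡28 mod 40), so (20,28,21)→(20,-12,13)
flip: (20,-12,13)→(13,12,20)
reduced (well bottom): (13,12,20) with a≤c, −a<b≤a
well minimum = a = 13

13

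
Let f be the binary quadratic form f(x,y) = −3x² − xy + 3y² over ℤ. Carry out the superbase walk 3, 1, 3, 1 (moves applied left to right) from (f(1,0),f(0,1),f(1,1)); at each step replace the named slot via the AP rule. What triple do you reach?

start (-3,3,-1) = (f(1,0),f(0,1),f(1,1))
replace slot 3: 2·((-3)+3) − (-1) = 1 → (-3,3,1)
replace slot 1: 2·(3+1) − (-3) = 11 → (11,3,1)
replace slot 3: 2·(11+3) − 1 = 27 → (11,3,27)
replace slot 1: 2·(3+27) − 11 = 49 → (49,3,27)

49,3,27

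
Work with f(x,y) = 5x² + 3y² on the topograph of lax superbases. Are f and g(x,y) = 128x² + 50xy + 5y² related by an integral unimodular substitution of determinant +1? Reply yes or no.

D₁ = -60, D₂ = -60
f: flip: (5,0,3)→(3,0,5)
f: reduced (well bottom): (3,0,5) with a≤c, −a<b≤a
g: flip: (128,50,5)→(5,-50,128)
g: translate: b→0 (≡-50 mod 10), so (5,-50,128)→(5,0,3)
g: flip: (5,0,3)→(3,0,5)
g: reduced (well bottom): (3,0,5) with a≤c, −a<b≤a
reduced forms (3, 0, 5) vs (3, 0, 5) ⇒ equivalent

yes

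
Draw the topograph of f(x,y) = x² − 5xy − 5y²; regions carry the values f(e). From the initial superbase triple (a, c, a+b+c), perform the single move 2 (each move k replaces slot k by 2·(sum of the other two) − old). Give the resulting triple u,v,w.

start (1,-5,-9) = (f(1,0),f(0,1),f(1,1))
replace slot 2: 2·(1+(-9)) − (-5) = -11 → (1,-11,-9)

1,-11,-9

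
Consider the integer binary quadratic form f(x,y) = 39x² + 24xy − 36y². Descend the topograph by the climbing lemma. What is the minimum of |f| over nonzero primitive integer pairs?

river: ρ → (-36,48,27)
river: ρ → (27,60,-24)
river: ρ → (-24,36,51)
river: ρ → (51,66,-9)
river: ρ → (-9,78,3)
river: ρ → (3,78,-9)
river: ρ → (-9,66,51)
river: ρ → (51,36,-24)
river: ρ → (-24,60,27)
river: ρ → (27,48,-36)
river: ρ → (-36,24,39)
river: ρ → (39,54,-21)
river: ρ → (-21,72,12)
river: ρ → (12,72,-21)
river: ρ → (-21,54,39)
river: ρ → (39,24,-36)
closes: descent 0, river 16
min |a| on river = 3

3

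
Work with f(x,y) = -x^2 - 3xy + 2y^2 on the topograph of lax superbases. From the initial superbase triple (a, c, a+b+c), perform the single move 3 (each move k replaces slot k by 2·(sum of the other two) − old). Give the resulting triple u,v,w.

start (-1,2,-2) = (f(1,0),f(0,1),f(1,1))
replace slot 3: 2·((-1)+2) − (-2) = 4 → (-1,2,4)

-1,2,4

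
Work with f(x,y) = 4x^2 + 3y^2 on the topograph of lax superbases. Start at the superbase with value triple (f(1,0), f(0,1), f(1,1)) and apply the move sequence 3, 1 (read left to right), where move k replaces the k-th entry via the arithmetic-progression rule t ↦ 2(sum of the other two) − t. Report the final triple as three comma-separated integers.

start (4,3,7) = (f(1,0),f(0,1),f(1,1))
replace slot 3: 2·(4+3) − 7 = 7 → (4,3,7)
replace slot 1: 2·(3+7) − 4 = 16 → (16,3,7)

16,3,7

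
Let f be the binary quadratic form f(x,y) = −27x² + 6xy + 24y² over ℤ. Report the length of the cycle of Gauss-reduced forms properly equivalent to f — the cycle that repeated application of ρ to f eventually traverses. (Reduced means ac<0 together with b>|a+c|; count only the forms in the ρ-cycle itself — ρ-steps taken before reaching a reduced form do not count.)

D = 2628, ⌊√D⌋ = 51
river: ρ → (24,42,-9)
river: ρ → (-9,48,9)
river: ρ → (9,42,-24)
river: ρ → (-24,6,27)
river: ρ → (27,48,-3)
river: ρ → (-3,48,27)
river: ρ → (27,6,-24)
river: ρ → (-24,42,9)
river: ρ → (9,48,-9)
river: ρ → (-9,42,24)
river: ρ → (24,6,-27)
river: ρ → (-27,48,3)
river: ρ → (3,48,-27)
river: ρ → (-27,6,24)
ρ-cycle length = 14 (tail of 0 descent steps not counted)

14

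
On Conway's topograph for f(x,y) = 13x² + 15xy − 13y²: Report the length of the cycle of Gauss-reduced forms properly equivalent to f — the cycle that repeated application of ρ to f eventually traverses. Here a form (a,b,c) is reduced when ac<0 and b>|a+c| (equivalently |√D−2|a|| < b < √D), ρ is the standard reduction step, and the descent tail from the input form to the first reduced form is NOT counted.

D = 901, ⌊√D⌋ = 30
river: ρ → (-13,11,15)
river: ρ → (15,19,-9)
river: ρ → (-9,17,17)
river: ρ → (17,17,-9)
river: ρ → (-9,19,15)
river: ρ → (15,11,-13)
river: ρ → (-13,15,13)
river: ρ → (13,11,-15)
river: ρ → (-15,19,9)
river: ρ → (9,17,-17)
river: ρ → (-17,17,9)
river: ρ → (9,19,-15)
river: ρ → (-15,11,13)
river: ρ → (13,15,-13)
ρ-cycle length = 14 (tail of 0 descent steps not counted)

14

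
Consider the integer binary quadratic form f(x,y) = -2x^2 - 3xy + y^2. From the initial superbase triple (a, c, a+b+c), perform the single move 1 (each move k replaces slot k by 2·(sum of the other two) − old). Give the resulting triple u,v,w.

start (-2,1,-4) = (f(1,0),f(0,1),f(1,1))
replace slot 1: 2·(1+(-4)) − (-2) = -4 → (-4,1,-4)

-4,1,-4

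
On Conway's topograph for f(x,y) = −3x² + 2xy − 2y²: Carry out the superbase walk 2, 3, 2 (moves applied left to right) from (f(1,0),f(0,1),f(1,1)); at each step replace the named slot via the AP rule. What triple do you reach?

start (-3,-2,-3) = (f(1,0),f(0,1),f(1,1))
replace slot 2: 2·((-3)+(-3)) − (-2) = -10 → (-3,-10,-3)
replace slot 3: 2·((-3)+(-10)) − (-3) = -23 → (-3,-10,-23)
replace slot 2: 2·((-3)+(-23)) − (-10) = -42 → (-3,-42,-23)

-3,-42,-23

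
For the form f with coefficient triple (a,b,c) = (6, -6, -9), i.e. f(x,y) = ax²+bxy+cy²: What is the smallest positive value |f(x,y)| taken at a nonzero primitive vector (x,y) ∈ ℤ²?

descent: ρ → (-9,6,6)  [lands on river]
river: ρ → (6,6,-9)
river: ρ → (-9,12,3)
river: ρ → (3,12,-9)
closes: descent 1, river 4
min |a| on river = 3

3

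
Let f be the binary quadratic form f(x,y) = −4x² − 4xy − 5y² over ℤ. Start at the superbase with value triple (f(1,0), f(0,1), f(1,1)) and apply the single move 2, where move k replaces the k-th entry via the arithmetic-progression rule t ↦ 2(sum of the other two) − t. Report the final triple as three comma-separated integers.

start (-4,-5,-13) = (f(1,0),f(0,1),f(1,1))
replace slot 2: 2·((-4)+(-13)) − (-5) = -29 → (-4,-29,-13)

-4,-29,-13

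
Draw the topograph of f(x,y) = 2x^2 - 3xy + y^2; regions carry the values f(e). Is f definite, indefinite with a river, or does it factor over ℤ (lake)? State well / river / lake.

D = b²−4ac = (-3)² − 4·2·1 = 1
D = 1² is a perfect square ⇒ form factors over ℤ ⇒ lakes

lake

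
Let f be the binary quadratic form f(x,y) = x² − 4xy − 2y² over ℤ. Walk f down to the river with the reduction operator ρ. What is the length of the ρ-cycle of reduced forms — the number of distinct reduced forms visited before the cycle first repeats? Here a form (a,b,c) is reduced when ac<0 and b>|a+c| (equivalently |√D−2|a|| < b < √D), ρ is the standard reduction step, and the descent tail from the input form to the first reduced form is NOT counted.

D = 24, ⌊√D⌋ = 4
descent: ρ → (-2,4,1)  [lands on river]
river: ρ → (1,4,-2)
ρ-cycle length = 2 (tail of 1 descent step not counted)

2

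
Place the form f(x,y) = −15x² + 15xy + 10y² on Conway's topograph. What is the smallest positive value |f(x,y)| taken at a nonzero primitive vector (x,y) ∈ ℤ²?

river: ρ → (10,25,-5)
river: ρ → (-5,25,10)
river: ρ → (10,15,-15)
river: ρ → (-15,15,10)
closes: descent 0, river 4
min |a| on river = 5

5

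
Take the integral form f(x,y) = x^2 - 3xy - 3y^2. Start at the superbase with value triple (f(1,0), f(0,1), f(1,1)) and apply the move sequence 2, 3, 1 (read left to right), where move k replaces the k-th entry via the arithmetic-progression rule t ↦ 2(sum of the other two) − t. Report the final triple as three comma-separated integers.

start (1,-3,-5) = (f(1,0),f(0,1),f(1,1))
replace slot 2: 2·(1+(-5)) − (-3) = -5 → (1,-5,-5)
replace slot 3: 2·(1+(-5)) − (-5) = -3 → (1,-5,-3)
replace slot 1: 2·((-5)+(-3)) − 1 = -17 → (-17,-5,-3)

-17,-5,-3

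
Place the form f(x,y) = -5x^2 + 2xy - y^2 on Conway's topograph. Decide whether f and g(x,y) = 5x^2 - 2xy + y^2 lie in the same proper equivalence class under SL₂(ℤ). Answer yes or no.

D₁ = -16, D₂ = -16
f is negative-definite; reduce −f:
−f: flip: (5,-2,1)→(1,2,5)
−f: translate: b→0 (≡2 mod 2), so (1,2,5)→(1,0,4)
−f: reduced (well bottom): (1,0,4) with a≤c, −a<b≤a
flip sign back: reduced form of f is (-1,0,-4)
g: flip: (5,-2,1)→(1,2,5)
g: translate: b→0 (≡2 mod 2), so (1,2,5)→(1,0,4)
g: reduced (well bottom): (1,0,4) with a≤c, −a<b≤a
reduced forms (-1, 0, -4) vs (1, 0, 4) ⇒ inequivalent

no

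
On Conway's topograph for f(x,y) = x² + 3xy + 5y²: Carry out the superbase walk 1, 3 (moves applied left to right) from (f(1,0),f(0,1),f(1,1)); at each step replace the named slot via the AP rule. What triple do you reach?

start (1,5,9) = (f(1,0),f(0,1),f(1,1))
replace slot 1: 2·(5+9) − 1 = 27 → (27,5,9)
replace slot 3: 2·(27+5) − 9 = 55 → (27,5,55)

27,5,55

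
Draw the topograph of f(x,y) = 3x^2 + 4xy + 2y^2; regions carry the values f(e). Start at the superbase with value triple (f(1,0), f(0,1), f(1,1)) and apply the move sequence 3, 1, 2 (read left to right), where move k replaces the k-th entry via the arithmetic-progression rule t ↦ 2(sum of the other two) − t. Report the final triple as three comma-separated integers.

start (3,2,9) = (f(1,0),f(0,1),f(1,1))
replace slot 3: 2·(3+2) − 9 = 1 → (3,2,1)
replace slot 1: 2·(2+1) − 3 = 3 → (3,2,1)
replace slot 2: 2·(3+1) − 2 = 6 → (3,6,1)

3,6,1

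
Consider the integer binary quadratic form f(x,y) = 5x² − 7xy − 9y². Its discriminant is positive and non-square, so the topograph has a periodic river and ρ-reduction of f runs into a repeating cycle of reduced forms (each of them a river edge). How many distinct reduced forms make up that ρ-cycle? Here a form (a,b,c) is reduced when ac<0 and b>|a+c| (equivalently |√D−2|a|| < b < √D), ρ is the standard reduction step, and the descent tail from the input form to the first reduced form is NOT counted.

D = 229, ⌊√D⌋ = 15
descent: ρ → (-9,7,5)  [lands on river]
river: ρ → (5,13,-3)
river: ρ → (-3,11,9)
river: ρ → (9,7,-5)
river: ρ → (-5,13,3)
river: ρ → (3,11,-9)
ρ-cycle length = 6 (tail of 1 descent step not counted)

6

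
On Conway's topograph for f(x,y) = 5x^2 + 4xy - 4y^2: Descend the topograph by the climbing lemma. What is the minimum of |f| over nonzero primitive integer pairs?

river: ρ → (-4,4,5)
river: ρ → (5,6,-3)
river: ρ → (-3,6,5)
river: ρ → (5,4,-4)
closes: descent 0, river 4
min |a| on river = 3

3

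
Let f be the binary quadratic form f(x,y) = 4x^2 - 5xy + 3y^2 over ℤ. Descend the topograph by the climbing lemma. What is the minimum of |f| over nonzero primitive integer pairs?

translate: b→3 (≡-5 mod 8), so (4,-5,3)→(4,3,2)
flip: (4,3,2)→(2,-3,4)
translate: b→1 (≡-3 mod 4), so (2,-3,4)→(2,1,3)
reduced (well bottom): (2,1,3) with a≤c, −a<b≤a
well minimum = a = 2

2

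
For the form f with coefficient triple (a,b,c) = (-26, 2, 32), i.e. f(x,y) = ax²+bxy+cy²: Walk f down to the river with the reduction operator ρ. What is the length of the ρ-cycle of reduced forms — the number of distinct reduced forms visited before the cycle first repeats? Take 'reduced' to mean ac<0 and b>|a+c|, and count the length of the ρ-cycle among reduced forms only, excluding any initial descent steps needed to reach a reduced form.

D = 3332, ⌊√D⌋ = 57
descent: ρ → (32,-2,-26)
descent: ρ → (-26,54,4)  [lands on river]
river: ρ → (4,50,-52)
river: ρ → (-52,54,2)
river: ρ → (2,54,-52)
river: ρ → (-52,50,4)
river: ρ → (4,54,-26)
river: ρ → (-26,50,8)
river: ρ → (8,46,-38)
river: ρ → (-38,30,16)
river: ρ → (16,34,-34)
river: ρ → (-34,34,16)
river: ρ → (16,30,-38)
river: ρ → (-38,46,8)
river: ρ → (8,50,-26)
ρ-cycle length = 14 (tail of 2 descent steps not counted)

14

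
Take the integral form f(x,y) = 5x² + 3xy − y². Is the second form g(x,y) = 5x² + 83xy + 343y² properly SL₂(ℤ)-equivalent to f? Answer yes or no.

D₁ = 29, D₂ = 29
river cycle of f (length 2): (-1, 5, 1), (1, 5, -1)
river cycle of g (length 2): (-1, 5, 1), (1, 5, -1)
cycles coincide ⇒ equivalent

yes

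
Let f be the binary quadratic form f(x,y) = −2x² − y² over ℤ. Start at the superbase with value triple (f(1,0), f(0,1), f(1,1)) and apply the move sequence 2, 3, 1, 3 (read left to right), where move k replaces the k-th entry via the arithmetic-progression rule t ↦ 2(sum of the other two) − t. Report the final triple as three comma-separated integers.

start (-2,-1,-3) = (f(1,0),f(0,1),f(1,1))
replace slot 2: 2·((-2)+(-3)) − (-1) = -9 → (-2,-9,-3)
replace slot 3: 2·((-2)+(-9)) − (-3) = -19 → (-2,-9,-19)
replace slot 1: 2·((-9)+(-19)) − (-2) = -54 → (-54,-9,-19)
replace slot 3: 2·((-54)+(-9)) − (-19) = -107 → (-54,-9,-107)

-54,-9,-107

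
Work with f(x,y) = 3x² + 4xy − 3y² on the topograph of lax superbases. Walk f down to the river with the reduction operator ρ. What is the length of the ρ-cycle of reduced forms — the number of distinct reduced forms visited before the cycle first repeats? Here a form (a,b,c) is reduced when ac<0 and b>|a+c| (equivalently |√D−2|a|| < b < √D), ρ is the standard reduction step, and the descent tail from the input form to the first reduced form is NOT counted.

D = 52, ⌊√D⌋ = 7
river: ρ → (-3,2,4)
river: ρ → (4,6,-1)
river: ρ → (-1,6,4)
river: ρ → (4,2,-3)
river: ρ → (-3,4,3)
river: ρ → (3,2,-4)
river: ρ → (-4,6,1)
river: ρ → (1,6,-4)
river: ρ → (-4,2,3)
river: ρ → (3,4,-3)
ρ-cycle length = 10 (tail of 0 descent steps not counted)

10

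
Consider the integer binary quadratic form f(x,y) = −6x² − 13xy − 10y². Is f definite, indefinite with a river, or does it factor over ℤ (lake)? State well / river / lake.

D = b²−4ac = (-13)² − 4·(-6)·(-10) = -71
D < 0 ⇒ definite ⇒ every region one sign ⇒ single well

well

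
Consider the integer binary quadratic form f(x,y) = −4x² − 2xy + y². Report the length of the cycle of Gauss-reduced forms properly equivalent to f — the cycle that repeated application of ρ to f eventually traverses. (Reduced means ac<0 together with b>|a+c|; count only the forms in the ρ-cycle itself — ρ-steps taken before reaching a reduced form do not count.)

D = 20, ⌊√D⌋ = 4
descent: ρ → (1,4,-1)  [lands on river]
river: ρ → (-1,4,1)
ρ-cycle length = 2 (tail of 1 descent step not counted)

2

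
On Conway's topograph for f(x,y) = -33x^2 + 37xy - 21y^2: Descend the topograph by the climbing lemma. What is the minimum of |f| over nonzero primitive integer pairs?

translate: b→29 (≡-37 mod 66), so (33,-37,21)→(33,29,17)
flip: (33,29,17)→(17,-29,33)
translate: b→5 (≡-29 mod 34), so (17,-29,33)→(17,5,21)
reduced (well bottom): (17,5,21) with a≤c, −a<b≤a
well minimum |f| = |-17| = 17 (negative-definite)

17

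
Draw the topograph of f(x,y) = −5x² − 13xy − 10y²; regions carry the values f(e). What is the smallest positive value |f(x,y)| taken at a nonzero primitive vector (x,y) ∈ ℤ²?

translate: b→3 (≡13 mod 10), so (5,13,10)→(5,3,2)
flip: (5,3,2)→(2,-3,5)
translate: b→1 (≡-3 mod 4), so (2,-3,5)→(2,1,4)
reduced (well bottom): (2,1,4) with a≤c, −a<b≤a
well minimum |f| = |-2| = 2 (negative-definite)

2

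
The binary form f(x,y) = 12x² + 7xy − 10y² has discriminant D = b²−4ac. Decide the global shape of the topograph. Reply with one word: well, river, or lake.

D = b²−4ac = 7² − 4·12·(-10) = 529
D = 23² is a perfect square ⇒ form factors over ℤ ⇒ lakes

lake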